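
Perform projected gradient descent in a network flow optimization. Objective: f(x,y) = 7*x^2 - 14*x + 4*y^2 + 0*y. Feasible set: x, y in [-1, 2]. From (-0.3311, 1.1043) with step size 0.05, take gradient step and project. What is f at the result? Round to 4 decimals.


Step 1: Compute gradient at (-0.3311, 1.1043).
grad_x = 2*7*-0.3311 - 14 = -18.6354
grad_y = 2*4*1.1043 + 0 = 8.8344
Step 2: Gradient step.
x_raw = -0.3311 - 0.05*-18.6354 = 0.6007
y_raw = 1.1043 - 0.05*8.8344 = 0.6626
Step 3: Project onto [-1, 2].
x_proj = clip(0.6007) = 0.6007
y_proj = clip(0.6626) = 0.6626
Step 4: Evaluate f.
f(0.6007, 0.6626) = -4.1277


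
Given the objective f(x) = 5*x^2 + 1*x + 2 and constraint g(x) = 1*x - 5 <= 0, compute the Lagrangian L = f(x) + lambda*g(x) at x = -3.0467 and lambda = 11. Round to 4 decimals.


Step 1: Evaluate f(x).
f(-3.0467) = 5*(-3.0467)^2 + 1*(-3.0467) + 2 = 45.3652
Step 2: Evaluate g(x).
g(-3.0467) = 1*-3.0467 - 5 = -8.0467
Step 3: Compute Lagrangian.
L = 45.3652 + 11*-8.0467 = -43.1485


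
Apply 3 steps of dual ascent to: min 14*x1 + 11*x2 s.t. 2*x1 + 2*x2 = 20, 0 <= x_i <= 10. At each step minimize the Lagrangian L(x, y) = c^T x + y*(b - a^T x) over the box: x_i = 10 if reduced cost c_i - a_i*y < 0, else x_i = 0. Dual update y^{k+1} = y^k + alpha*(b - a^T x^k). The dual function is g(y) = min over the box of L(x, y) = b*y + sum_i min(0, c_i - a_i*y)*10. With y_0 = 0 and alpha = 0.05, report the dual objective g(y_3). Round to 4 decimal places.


Dual ascent for LP: min 14*x1 + 11*x2, 2*x1 + 2*x2 = 20, 0 <= x_i <= 10
Step 1: y^k = 0.0, reduced costs: (14.0, 11.0)
  x^k = (0.0, 0.0), subgradient = b - a^T x = 20.0
  y^{k+1} = 0.0 + 0.05*20.0 = 1.0
Step 2: y^k = 1.0, reduced costs: (12.0, 9.0)
  x^k = (0.0, 0.0), subgradient = b - a^T x = 20.0
  y^{k+1} = 1.0 + 0.05*20.0 = 2.0
Step 3: y^k = 2.0, reduced costs: (10.0, 7.0)
  x^k = (0.0, 0.0), subgradient = b - a^T x = 20.0
  y^{k+1} = 2.0 + 0.05*20.0 = 3.0
Dual objective at y_3 = 3.0: reduced costs (8.0, 5.0), box minimizer x = (0.0, 0.0)
g(y_3) = b*y + (c1 - a1*y)*x1 + (c2 - a2*y)*x2 = 20*3.0 + 8.0*0.0 + 5.0*0.0 = 60.0 + 0.0 + 0.0 = 60.0


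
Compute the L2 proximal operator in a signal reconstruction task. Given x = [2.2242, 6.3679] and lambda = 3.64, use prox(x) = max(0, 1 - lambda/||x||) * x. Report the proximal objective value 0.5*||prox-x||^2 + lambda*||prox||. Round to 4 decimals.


Step 1: Compute ||x||.
||x|| = 6.7452
Step 2: Compute scaling factor.
scale = max(0, 1 - 3.64/6.7452) = 0.4604
Step 3: prox(x) = [1.0239, 2.9315]
||prox(x)|| = 3.1052
Step 4: Proximal objective.
0.5*||prox-x||^2 = 6.6248
lambda*||prox|| = 11.3029
Total = 17.9276


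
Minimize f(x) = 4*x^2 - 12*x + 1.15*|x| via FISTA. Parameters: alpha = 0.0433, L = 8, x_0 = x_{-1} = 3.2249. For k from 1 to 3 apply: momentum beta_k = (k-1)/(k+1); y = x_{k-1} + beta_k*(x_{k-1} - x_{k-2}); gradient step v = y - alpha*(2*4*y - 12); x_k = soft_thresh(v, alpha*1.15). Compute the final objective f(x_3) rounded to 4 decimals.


FISTA on f(x) = 4*x^2 - 12*x + 1.15*|x|
L = 8, alpha = 0.0433
Iteration 1: beta = 0.0, y = 3.2249 + 0.0*(3.2249 - 3.2249) = 3.2249
  grad(y) = 13.7992, v = y - alpha*grad = 2.6274
  prox(v) = soft_thresh(2.6274, 0.0498) = 2.5776
Iteration 2: beta = 0.3333, y = 2.5776 + 0.3333*(2.5776 - 3.2249) = 2.3618
  grad(y) = 6.8947, v = y - alpha*grad = 2.0633
  prox(v) = soft_thresh(2.0633, 0.0498) = 2.0135
Iteration 3: beta = 0.5, y = 2.0135 + 0.5*(2.0135 - 2.5776) = 1.7314
  grad(y) = 1.8516, v = y - alpha*grad = 1.6513
  prox(v) = soft_thresh(1.6513, 0.0498) = 1.6015
f(x_3) = 4*1.6015^2 - 12*1.6015 + 1.15*|1.6015| = -7.1171


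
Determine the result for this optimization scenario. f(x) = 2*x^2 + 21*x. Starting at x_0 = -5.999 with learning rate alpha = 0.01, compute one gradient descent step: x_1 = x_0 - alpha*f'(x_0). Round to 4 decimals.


We compute the gradient at x_0 and apply the update.
f'(x) = 4*x + 21
f'(-5.999) = 4*-5.999 + 21 = -2.996
x_1 = -5.999 - 0.01*-2.996 = -5.969


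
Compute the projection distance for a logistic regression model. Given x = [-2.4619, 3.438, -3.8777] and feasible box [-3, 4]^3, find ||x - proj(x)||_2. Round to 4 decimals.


Project each component onto [-3, 4].
clip(-2.4619) = -2.4619, clip(3.438) = 3.438, clip(-3.8777) = -3.0
Projection = [-2.4619, 3.438, -3.0]
Squared diffs: [0.0, 0.0, 0.7704]
Distance = sqrt(0.7704) = 0.8777


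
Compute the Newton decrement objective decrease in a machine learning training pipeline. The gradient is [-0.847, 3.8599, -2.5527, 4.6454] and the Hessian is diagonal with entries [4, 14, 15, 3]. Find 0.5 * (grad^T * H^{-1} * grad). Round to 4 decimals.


Step 1: H is diagonal, so H^(-1) * g = [-0.2118, 0.2757, -0.1702, 1.5485].
Step 2: g^T H^(-1) g = sum_i g_i^2 / H_ii
  = (-0.847)^2/4 + (3.8599)^2/14 + (-2.5527)^2/15 + (4.6454)^2/3
  = 0.1794 + 1.0642 + 0.4344 + 7.1932 = 8.8712
Step 3: Objective decrease = 0.5 * g^T H^(-1) g = 4.4356


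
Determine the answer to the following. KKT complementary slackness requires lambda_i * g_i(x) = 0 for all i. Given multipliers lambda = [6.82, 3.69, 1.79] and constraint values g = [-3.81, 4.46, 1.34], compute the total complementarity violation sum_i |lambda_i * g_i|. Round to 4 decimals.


KKT complementary slackness check:
lambda_1 * g_1 = 6.82 * -3.81 = -25.9842
lambda_2 * g_2 = 3.69 * 4.46 = 16.4574
lambda_3 * g_3 = 1.79 * 1.34 = 2.3986
Total violation = 25.9842 + 16.4574 + 2.3986 = 44.8402


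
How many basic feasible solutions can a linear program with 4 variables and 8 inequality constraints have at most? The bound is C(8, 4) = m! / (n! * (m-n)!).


Each vertex corresponds to some choice of n active constraints out of m, so the number of vertices is at most C(m, n) = m! / (n!(m-n)!).
m = 8, n = 4
Numerator: 8 * 7 * 6 * 5
Denominator: 4! = 24
C(8, 4) = 70


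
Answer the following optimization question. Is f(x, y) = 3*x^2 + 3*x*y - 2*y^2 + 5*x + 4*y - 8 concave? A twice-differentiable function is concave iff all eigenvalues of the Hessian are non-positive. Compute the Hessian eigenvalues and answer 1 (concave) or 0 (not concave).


The Hessian of f(x,y) = 3*x^2 + 3*x*y - 2*y^2 + 5*x + 4*y - 8 is:
H = [[6, 3], [3, -4]]
Trace = 6 - 4 = 2
Determinant = 6*-4 - (3)^2 = -33
Discriminant = (2)^2 - 4*-33 = 136.0
Eigenvalues: lambda_1 = -4.831, lambda_2 = 6.831
The function is not concave.

0


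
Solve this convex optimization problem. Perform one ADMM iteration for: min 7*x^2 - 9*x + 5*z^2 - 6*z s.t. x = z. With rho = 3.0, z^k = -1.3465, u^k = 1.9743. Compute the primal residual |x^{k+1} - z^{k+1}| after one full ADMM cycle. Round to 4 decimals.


ADMM iteration with rho = 3.0, z^k = -1.3465, u^k = 1.9743
Step 1: x-update.
Minimize 7*x^2 - 9*x + (3.0/2)*(x + 1.3465 + 1.9743)^2
FOC: (2*7 + 3.0)*x = 9 + 3.0*(-1.3465 - 1.9743)
x^{k+1} = -0.0566
Step 2: z-update.
Minimize 5*z^2 - 6*z + (3.0/2)*(-0.0566 - z + 1.9743)^2
FOC: (2*5 + 3.0)*z = 6 + 3.0*(-0.0566 + 1.9743)
z^{k+1} = 0.9041
Step 3: u-update.
u^{k+1} = 1.9743 - 0.0566 - 0.9041 = 1.0136
Step 4: Primal residual = |-0.0566 - 0.9041| = 0.9607


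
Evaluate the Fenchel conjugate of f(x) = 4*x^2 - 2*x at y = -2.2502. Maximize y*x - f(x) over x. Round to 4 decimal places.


f*(y) = sup_x {y*x - a*x^2 - b*x} = sup_x {(y-b)*x - a*x^2}
FOC: (y - b) - 2a*x = 0 => x* = (y - b)/(2a)
x* = (-2.2502 + 2)/(2*4) = -0.0313
f*(-2.2502) = (y-b)^2/(4a) = (-2.2502 + 2)^2/(4*4)
= 0.0626/16 = 0.0039


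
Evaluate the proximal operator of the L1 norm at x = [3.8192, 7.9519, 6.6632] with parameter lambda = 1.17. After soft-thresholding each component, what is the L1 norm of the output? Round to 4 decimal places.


Soft-thresholding with lambda = 1.17:
prox(3.8192) = sign(3.8192)*max(|3.8192| - 1.17, 0) = 2.6492
prox(7.9519) = sign(7.9519)*max(|7.9519| - 1.17, 0) = 6.7819
prox(6.6632) = sign(6.6632)*max(|6.6632| - 1.17, 0) = 5.4932
prox(x) = [2.6492, 6.7819, 5.4932]
||prox(x)||_1 = 2.6492 + 6.7819 + 5.4932 = 14.9243


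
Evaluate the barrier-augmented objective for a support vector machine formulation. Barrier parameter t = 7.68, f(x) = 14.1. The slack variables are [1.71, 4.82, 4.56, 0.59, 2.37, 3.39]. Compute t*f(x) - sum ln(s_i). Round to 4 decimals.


Step 1: Compute log-barrier.
ln values: [0.5365, 1.5728, 1.5173, -0.5276, 0.8629, 1.2208]
phi = -(0.5365 + 1.5728 + 1.5173 - 0.5276 + 0.8629 + 1.2208) = -5.1827
Step 2: Compute augmented objective.
t*f(x) = 7.68*14.1 = 108.288
Total = 108.288 - 5.1827 = 103.1053


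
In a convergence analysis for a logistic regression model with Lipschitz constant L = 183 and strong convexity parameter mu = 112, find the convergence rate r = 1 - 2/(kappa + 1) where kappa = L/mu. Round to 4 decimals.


Step 1: Compute the condition number.
kappa = L/mu = 183/112 = 1.6339
Step 2: Compute the convergence rate.
r = 1 - 2/(kappa + 1) = 1 - 2*mu/(L + mu) = (L - mu)/(L + mu) = 71/295 = 0.2407


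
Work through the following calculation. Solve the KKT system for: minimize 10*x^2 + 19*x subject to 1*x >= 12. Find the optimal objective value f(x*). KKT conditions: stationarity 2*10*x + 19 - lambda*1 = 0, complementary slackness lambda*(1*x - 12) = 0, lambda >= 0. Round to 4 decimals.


Step 1: Try lambda = 0 (constraint inactive).
x_unc = -19/(2*10) = -0.95
Check: 1*-0.95 = -0.95 < 12 -- violated!
Step 2: Constraint must be active: 1*x = 12
x* = 12/1 = 12.0
lambda = (2*10*12.0 + 19)/1 = 259.0
Step 3: Compute optimal value.
f(x*) = 10*12.0^2 + 19*12.0 = 1668.0


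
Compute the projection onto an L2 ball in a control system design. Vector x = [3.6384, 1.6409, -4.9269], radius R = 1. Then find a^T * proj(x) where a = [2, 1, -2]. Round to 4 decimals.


Step 1: Compute ||x|| (intermediates to 6 decimals).
||x|| = sqrt(3.6384^2 + 1.6409^2 + (-4.9269)^2) = 6.34073
Step 2: Project.
Since ||x|| > R, scale = R/||x|| = 1/6.34073 = 0.157711, proj(x) = scale * x
proj(x) = [0.573816, 0.258788, -0.777026]
Step 3: Dot product.
a^T * proj(x) = 2*0.573816 + 1*0.258788 - 2*(-0.777026) = 2.9605


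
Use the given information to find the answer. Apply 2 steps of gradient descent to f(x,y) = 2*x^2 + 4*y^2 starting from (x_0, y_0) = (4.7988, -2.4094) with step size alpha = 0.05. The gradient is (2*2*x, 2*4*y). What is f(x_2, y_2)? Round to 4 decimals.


Gradient descent on f(x,y) = 2*x^2 + 4*y^2.
Starting point: (4.7988, -2.4094), alpha = 0.05
Step 1: grad_x = 2*2*4.7988 = 19.1952, grad_y = 2*4*-2.4094 = -19.2752
  x_1 = 4.7988 - 0.05*19.1952 = 3.839
  y_1 = -2.4094 - 0.05*-19.2752 = -1.4456
Step 2: grad_x = 2*2*3.839 = 15.3562, grad_y = 2*4*-1.4456 = -11.5651
  x_2 = 3.839 - 0.05*15.3562 = 3.0712
  y_2 = -1.4456 - 0.05*-11.5651 = -0.8674
f(3.0712, -0.8674) = 2*3.0712^2 + 4*(-0.8674)^2 = 21.8744


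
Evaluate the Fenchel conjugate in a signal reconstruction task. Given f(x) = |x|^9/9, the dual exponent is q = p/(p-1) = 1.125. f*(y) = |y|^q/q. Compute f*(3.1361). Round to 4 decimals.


The conjugate exponent q satisfies 1/p + 1/q = 1.
p = 9, so q = 9/(9 - 1) = 1.125
|y|^q = 3.1361^1.125 = 3.6178
f*(3.1361) = 3.6178 / 1.125 = 3.2158


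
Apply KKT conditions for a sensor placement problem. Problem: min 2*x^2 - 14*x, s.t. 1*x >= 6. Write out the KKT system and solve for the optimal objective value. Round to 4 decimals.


Step 1: Try lambda = 0 (constraint inactive).
x_unc = 14/(2*2) = 3.5
Check: 1*3.5 = 3.5 < 6 -- violated!
Step 2: Constraint must be active: 1*x = 6
x* = 6/1 = 6.0
lambda = (2*2*6.0 - 14)/1 = 10.0
Step 3: Compute optimal value.
f(x*) = 2*6.0^2 - 14*6.0 = -12.0


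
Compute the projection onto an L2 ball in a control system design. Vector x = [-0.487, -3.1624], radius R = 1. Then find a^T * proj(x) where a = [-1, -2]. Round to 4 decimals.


Step 1: Compute ||x|| (intermediates to 6 decimals).
||x|| = sqrt((-0.487)^2 + (-3.1624)^2) = 3.199679
Step 2: Project.
Since ||x|| > R, scale = R/||x|| = 1/3.199679 = 0.312531, proj(x) = scale * x
proj(x) = [-0.152203, -0.988348]
Step 3: Dot product.
a^T * proj(x) = -1*(-0.152203) - 2*(-0.988348) = 2.1289


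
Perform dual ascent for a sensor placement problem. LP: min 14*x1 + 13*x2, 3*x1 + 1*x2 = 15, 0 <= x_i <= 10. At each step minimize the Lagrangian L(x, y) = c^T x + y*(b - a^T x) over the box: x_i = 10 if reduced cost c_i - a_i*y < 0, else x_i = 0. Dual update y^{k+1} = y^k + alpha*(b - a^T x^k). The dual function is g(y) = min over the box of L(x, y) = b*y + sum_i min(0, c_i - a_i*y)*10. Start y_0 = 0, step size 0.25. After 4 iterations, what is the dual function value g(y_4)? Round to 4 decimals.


Dual ascent for LP: min 14*x1 + 13*x2, 3*x1 + 1*x2 = 15, 0 <= x_i <= 10
Step 1: y^k = 0.0, reduced costs: (14.0, 13.0)
  x^k = (0.0, 0.0), subgradient = b - a^T x = 15.0
  y^{k+1} = 0.0 + 0.25*15.0 = 3.75
Step 2: y^k = 3.75, reduced costs: (2.75, 9.25)
  x^k = (0.0, 0.0), subgradient = b - a^T x = 15.0
  y^{k+1} = 3.75 + 0.25*15.0 = 7.5
Step 3: y^k = 7.5, reduced costs: (-8.5, 5.5)
  x^k = (10.0, 0.0), subgradient = b - a^T x = -15.0
  y^{k+1} = 7.5 + 0.25*-15.0 = 3.75
Step 4: y^k = 3.75, reduced costs: (2.75, 9.25)
  x^k = (0.0, 0.0), subgradient = b - a^T x = 15.0
  y^{k+1} = 3.75 + 0.25*15.0 = 7.5
Dual objective at y_4 = 7.5: reduced costs (-8.5, 5.5), box minimizer x = (10.0, 0.0)
g(y_4) = b*y + (c1 - a1*y)*x1 + (c2 - a2*y)*x2 = 15*7.5 + (-8.5)*10.0 + 5.5*0.0 = 112.5 - 85.0 + 0.0 = 27.5


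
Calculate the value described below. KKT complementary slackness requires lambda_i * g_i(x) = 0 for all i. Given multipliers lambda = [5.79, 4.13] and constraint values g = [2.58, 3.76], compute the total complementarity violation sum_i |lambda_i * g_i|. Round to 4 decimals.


KKT complementary slackness check:
lambda_1 * g_1 = 5.79 * 2.58 = 14.9382
lambda_2 * g_2 = 4.13 * 3.76 = 15.5288
Total violation = 14.9382 + 15.5288 = 30.467


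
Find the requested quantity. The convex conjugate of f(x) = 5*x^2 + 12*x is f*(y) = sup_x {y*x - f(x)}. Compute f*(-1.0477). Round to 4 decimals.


f*(y) = sup_x {y*x - a*x^2 - b*x} = sup_x {(y-b)*x - a*x^2}
FOC: (y - b) - 2a*x = 0 => x* = (y - b)/(2a)
x* = (-1.0477 - 12)/(2*5) = -1.3048
f*(-1.0477) = (y-b)^2/(4a) = (-1.0477 - 12)^2/(4*5)
= 170.2425/20 = 8.5121


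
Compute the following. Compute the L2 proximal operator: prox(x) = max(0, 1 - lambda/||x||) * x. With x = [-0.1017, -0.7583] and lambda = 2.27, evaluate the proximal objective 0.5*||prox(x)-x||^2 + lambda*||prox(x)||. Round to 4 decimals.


Step 1: Compute ||x||.
||x|| = 0.7651
Step 2: Compute scaling factor.
scale = max(0, 1 - 2.27/0.7651) = 0.0
Step 3: prox(x) = [-0.0, -0.0]
||prox(x)|| = 0.0
Step 4: Proximal objective.
0.5*||prox-x||^2 = 0.2927
lambda*||prox|| = 0.0
Total = 0.2927


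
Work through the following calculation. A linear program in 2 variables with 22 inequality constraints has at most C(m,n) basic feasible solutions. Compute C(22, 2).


Each vertex corresponds to some choice of n active constraints out of m, so the number of vertices is at most C(m, n) = m! / (n!(m-n)!).
m = 22, n = 2
Numerator: 22 * 21
Denominator: 2! = 2
C(22, 2) = 231


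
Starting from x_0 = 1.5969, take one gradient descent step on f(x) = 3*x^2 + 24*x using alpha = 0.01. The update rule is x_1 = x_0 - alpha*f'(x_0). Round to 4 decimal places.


We compute the gradient at x_0 and apply the update.
f'(x) = 6*x + 24
f'(1.5969) = 6*1.5969 + 24 = 33.5814
x_1 = 1.5969 - 0.01*33.5814 = 1.2611


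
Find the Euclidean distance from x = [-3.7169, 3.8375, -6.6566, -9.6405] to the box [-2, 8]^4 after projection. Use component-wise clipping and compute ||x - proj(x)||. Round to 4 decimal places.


Project each component onto [-2, 8].
clip(-3.7169) = -2.0, clip(3.8375) = 3.8375, clip(-6.6566) = -2.0, clip(-9.6405) = -2.0
Projection = [-2.0, 3.8375, -2.0, -2.0]
Squared diffs: [2.9477, 0.0, 21.6839, 58.3772]
Distance = sqrt(83.0088) = 9.1109


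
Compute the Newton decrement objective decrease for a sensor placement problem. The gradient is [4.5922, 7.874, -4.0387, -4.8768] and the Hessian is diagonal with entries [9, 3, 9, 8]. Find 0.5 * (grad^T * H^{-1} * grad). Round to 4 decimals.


Step 1: H is diagonal, so H^(-1) * g = [0.5102, 2.6247, -0.4487, -0.6096].
Step 2: g^T H^(-1) g = sum_i g_i^2 / H_ii
  = (4.5922)^2/9 + (7.874)^2/3 + (-4.0387)^2/9 + (-4.8768)^2/8
  = 2.3431 + 20.6666 + 1.8123 + 2.9729 = 27.795
Step 3: Objective decrease = 0.5 * g^T H^(-1) g = 13.8975


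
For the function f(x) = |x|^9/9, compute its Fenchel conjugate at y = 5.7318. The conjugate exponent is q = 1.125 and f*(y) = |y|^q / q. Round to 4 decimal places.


The conjugate exponent q satisfies 1/p + 1/q = 1.
p = 9, so q = 9/(9 - 1) = 1.125
|y|^q = 5.7318^1.125 = 7.1298
f*(5.7318) = 7.1298 / 1.125 = 6.3376


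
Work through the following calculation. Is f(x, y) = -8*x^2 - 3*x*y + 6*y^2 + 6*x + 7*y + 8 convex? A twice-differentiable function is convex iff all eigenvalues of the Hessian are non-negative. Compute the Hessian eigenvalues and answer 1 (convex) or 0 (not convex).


The Hessian of f(x,y) = -8*x^2 - 3*x*y + 6*y^2 + 6*x + 7*y + 8 is:
H = [[-16, -3], [-3, 12]]
Trace = -16 + 12 = -4
Determinant = -16*12 - (-3)^2 = -201
Discriminant = (-4)^2 - 4*-201 = 820.0
Eigenvalues: lambda_1 = -16.3178, lambda_2 = 12.3178
The function is not convex.

0


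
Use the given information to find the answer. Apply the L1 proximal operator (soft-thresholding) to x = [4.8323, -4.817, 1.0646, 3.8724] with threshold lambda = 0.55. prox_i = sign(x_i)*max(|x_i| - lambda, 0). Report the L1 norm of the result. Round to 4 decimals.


Soft-thresholding with lambda = 0.55:
prox(4.8323) = sign(4.8323)*max(|4.8323| - 0.55, 0) = 4.2823
prox(-4.817) = sign(-4.817)*max(|-4.817| - 0.55, 0) = -4.267
prox(1.0646) = sign(1.0646)*max(|1.0646| - 0.55, 0) = 0.5146
prox(3.8724) = sign(3.8724)*max(|3.8724| - 0.55, 0) = 3.3224
prox(x) = [4.2823, -4.267, 0.5146, 3.3224]
||prox(x)||_1 = 4.2823 + 4.267 + 0.5146 + 3.3224 = 12.3863


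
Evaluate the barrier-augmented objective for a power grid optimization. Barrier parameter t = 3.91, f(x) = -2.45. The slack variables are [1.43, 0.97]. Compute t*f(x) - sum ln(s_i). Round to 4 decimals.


Step 1: Compute log-barrier.
ln values: [0.3577, -0.0305]
phi = -(0.3577 - 0.0305) = -0.3272
Step 2: Compute augmented objective.
t*f(x) = 3.91*-2.45 = -9.5795
Total = -9.5795 - 0.3272 = -9.9067


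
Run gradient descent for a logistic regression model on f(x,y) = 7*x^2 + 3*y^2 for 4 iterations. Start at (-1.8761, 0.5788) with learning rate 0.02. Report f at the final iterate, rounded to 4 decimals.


Gradient descent on f(x,y) = 7*x^2 + 3*y^2.
Starting point: (-1.8761, 0.5788), alpha = 0.02
Step 1: grad_x = 2*7*-1.8761 = -26.2654, grad_y = 2*3*0.5788 = 3.4728
  x_1 = -1.8761 - 0.02*-26.2654 = -1.3508
  y_1 = 0.5788 - 0.02*3.4728 = 0.5093
Step 2: grad_x = 2*7*-1.3508 = -18.9111, grad_y = 2*3*0.5093 = 3.0561
  x_2 = -1.3508 - 0.02*-18.9111 = -0.9726
  y_2 = 0.5093 - 0.02*3.0561 = 0.4482
Step 3: grad_x = 2*7*-0.9726 = -13.616, grad_y = 2*3*0.4482 = 2.6893
  x_3 = -0.9726 - 0.02*-13.616 = -0.7003
  y_3 = 0.4482 - 0.02*2.6893 = 0.3944
Step 4: grad_x = 2*7*-0.7003 = -9.8035, grad_y = 2*3*0.3944 = 2.3666
  x_4 = -0.7003 - 0.02*-9.8035 = -0.5042
  y_4 = 0.3944 - 0.02*2.3666 = 0.3471
f(-0.5042, 0.3471) = 7*(-0.5042)^2 + 3*0.3471^2 = 2.1408


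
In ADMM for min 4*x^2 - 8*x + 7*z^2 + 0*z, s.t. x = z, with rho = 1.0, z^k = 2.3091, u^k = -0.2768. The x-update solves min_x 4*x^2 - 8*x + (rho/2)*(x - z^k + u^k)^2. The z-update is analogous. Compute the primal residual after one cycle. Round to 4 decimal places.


ADMM iteration with rho = 1.0, z^k = 2.3091, u^k = -0.2768
Step 1: x-update.
Minimize 4*x^2 - 8*x + (1.0/2)*(x - 2.3091 - 0.2768)^2
FOC: (2*4 + 1.0)*x = 8 + 1.0*(2.3091 + 0.2768)
x^{k+1} = 1.1762
Step 2: z-update.
Minimize 7*z^2 + 0*z + (1.0/2)*(1.1762 - z - 0.2768)^2
FOC: (2*7 + 1.0)*z = 0 + 1.0*(1.1762 - 0.2768)
z^{k+1} = 0.06
Step 3: u-update.
u^{k+1} = -0.2768 + 1.1762 - 0.06 = 0.8395
Step 4: Primal residual = |1.1762 - 0.06| = 1.1163


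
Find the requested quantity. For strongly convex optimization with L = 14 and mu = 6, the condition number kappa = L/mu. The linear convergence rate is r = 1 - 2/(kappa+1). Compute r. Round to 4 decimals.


Step 1: Compute the condition number.
kappa = L/mu = 14/6 = 2.3333
Step 2: Compute the convergence rate.
r = 1 - 2/(kappa + 1) = 1 - 2*mu/(L + mu) = (L - mu)/(L + mu) = 8/20 = 0.4


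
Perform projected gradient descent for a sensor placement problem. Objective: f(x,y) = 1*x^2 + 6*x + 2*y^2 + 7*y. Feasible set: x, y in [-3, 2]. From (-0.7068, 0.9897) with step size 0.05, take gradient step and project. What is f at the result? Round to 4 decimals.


Step 1: Compute gradient at (-0.7068, 0.9897).
grad_x = 2*1*-0.7068 + 6 = 4.5864
grad_y = 2*2*0.9897 + 7 = 10.9588
Step 2: Gradient step.
x_raw = -0.7068 - 0.05*4.5864 = -0.9361
y_raw = 0.9897 - 0.05*10.9588 = 0.4418
Step 3: Project onto [-3, 2].
x_proj = clip(-0.9361) = -0.9361
y_proj = clip(0.4418) = 0.4418
Step 4: Evaluate f.
f(-0.9361, 0.4418) = -1.2578


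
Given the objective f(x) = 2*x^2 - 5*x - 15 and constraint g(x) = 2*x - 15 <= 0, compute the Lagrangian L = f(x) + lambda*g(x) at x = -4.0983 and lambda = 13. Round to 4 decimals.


Step 1: Evaluate f(x).
f(-4.0983) = 2*(-4.0983)^2 - 5*(-4.0983) - 15 = 39.0836
Step 2: Evaluate g(x).
g(-4.0983) = 2*-4.0983 - 15 = -23.1966
Step 3: Compute Lagrangian.
L = 39.0836 + 13*-23.1966 = -262.4722


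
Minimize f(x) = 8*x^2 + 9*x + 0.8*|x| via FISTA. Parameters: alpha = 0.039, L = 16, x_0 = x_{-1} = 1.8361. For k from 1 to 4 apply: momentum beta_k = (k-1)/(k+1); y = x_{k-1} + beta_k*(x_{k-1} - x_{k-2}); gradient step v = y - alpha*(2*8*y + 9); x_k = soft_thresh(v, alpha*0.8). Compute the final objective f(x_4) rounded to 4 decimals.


FISTA on f(x) = 8*x^2 + 9*x + 0.8*|x|
L = 16, alpha = 0.039
Iteration 1: beta = 0.0, y = 1.8361 + 0.0*(1.8361 - 1.8361) = 1.8361
  grad(y) = 38.3776, v = y - alpha*grad = 0.3394
  prox(v) = soft_thresh(0.3394, 0.0312) = 0.3082
Iteration 2: beta = 0.3333, y = 0.3082 + 0.3333*(0.3082 - 1.8361) = -0.2011
  grad(y) = 5.7818, v = y - alpha*grad = -0.4266
  prox(v) = soft_thresh(-0.4266, 0.0312) = -0.3954
Iteration 3: beta = 0.5, y = -0.3954 + 0.5*(-0.3954 - 0.3082) = -0.7472
  grad(y) = -2.9556, v = y - alpha*grad = -0.632
  prox(v) = soft_thresh(-0.632, 0.0312) = -0.6008
Iteration 4: beta = 0.6, y = -0.6008 + 0.6*(-0.6008 + 0.3954) = -0.724
  grad(y) = -2.5833, v = y - alpha*grad = -0.6232
  prox(v) = soft_thresh(-0.6232, 0.0312) = -0.592
f(x_4) = 8*(-0.592)^2 + 9*(-0.592) + 0.8*|-0.592| = -2.0507


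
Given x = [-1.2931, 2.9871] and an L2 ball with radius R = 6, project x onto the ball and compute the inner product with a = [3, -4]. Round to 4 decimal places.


Step 1: Compute ||x|| (intermediates to 6 decimals).
||x|| = sqrt((-1.2931)^2 + 2.9871^2) = 3.254977
Step 2: Project.
Since ||x|| <= R, proj = x (no scaling needed).
proj(x) = [-1.2931, 2.9871]
Step 3: Dot product.
a^T * proj(x) = 3*(-1.2931) - 4*2.9871 = -15.8277


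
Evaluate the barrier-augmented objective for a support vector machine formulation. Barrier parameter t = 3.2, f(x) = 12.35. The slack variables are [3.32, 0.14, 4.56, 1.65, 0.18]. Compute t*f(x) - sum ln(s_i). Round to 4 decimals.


Step 1: Compute log-barrier.
ln values: [1.2, -1.9661, 1.5173, 0.5008, -1.7148]
phi = -(1.2 - 1.9661 + 1.5173 + 0.5008 - 1.7148) = 0.4628
Step 2: Compute augmented objective.
t*f(x) = 3.2*12.35 = 39.52
Total = 39.52 + 0.4628 = 39.9828


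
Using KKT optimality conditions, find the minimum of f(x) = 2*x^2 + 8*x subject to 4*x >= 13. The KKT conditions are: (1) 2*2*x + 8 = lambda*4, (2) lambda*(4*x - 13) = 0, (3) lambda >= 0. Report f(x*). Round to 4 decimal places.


Step 1: Try lambda = 0 (constraint inactive).
x_unc = -8/(2*2) = -2.0
Check: 4*-2.0 = -8.0 < 13 -- violated!
Step 2: Constraint must be active: 4*x = 13
x* = 13/4 = 3.25
lambda = (2*2*3.25 + 8)/4 = 5.25
Step 3: Compute optimal value.
f(x*) = 2*3.25^2 + 8*3.25 = 47.125


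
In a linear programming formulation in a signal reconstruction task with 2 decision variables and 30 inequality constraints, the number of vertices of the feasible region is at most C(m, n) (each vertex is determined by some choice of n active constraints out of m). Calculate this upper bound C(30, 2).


Each vertex corresponds to some choice of n active constraints out of m, so the number of vertices is at most C(m, n) = m! / (n!(m-n)!).
m = 30, n = 2
Numerator: 30 * 29
Denominator: 2! = 2
C(30, 2) = 435


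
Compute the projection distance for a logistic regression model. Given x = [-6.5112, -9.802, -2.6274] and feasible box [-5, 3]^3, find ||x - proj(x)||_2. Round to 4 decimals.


Project each component onto [-5, 3].
clip(-6.5112) = -5.0, clip(-9.802) = -5.0, clip(-2.6274) = -2.6274
Projection = [-5.0, -5.0, -2.6274]
Squared diffs: [2.2837, 23.0592, 0.0]
Distance = sqrt(25.3429) = 5.0342


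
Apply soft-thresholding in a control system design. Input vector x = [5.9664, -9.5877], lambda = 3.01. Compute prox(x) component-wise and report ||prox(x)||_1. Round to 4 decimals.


Soft-thresholding with lambda = 3.01:
prox(5.9664) = sign(5.9664)*max(|5.9664| - 3.01, 0) = 2.9564
prox(-9.5877) = sign(-9.5877)*max(|-9.5877| - 3.01, 0) = -6.5777
prox(x) = [2.9564, -6.5777]
||prox(x)||_1 = 2.9564 + 6.5777 = 9.5341


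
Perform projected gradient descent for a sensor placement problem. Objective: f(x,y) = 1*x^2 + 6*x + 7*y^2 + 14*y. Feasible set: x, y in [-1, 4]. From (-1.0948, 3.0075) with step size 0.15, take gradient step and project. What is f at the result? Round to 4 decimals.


Step 1: Compute gradient at (-1.0948, 3.0075).
grad_x = 2*1*-1.0948 + 6 = 3.8104
grad_y = 2*7*3.0075 + 14 = 56.105
Step 2: Gradient step.
x_raw = -1.0948 - 0.15*3.8104 = -1.6664
y_raw = 3.0075 - 0.15*56.105 = -5.4083
Step 3: Project onto [-1, 4].
x_proj = clip(-1.6664) = -1.0
y_proj = clip(-5.4083) = -1.0
Step 4: Evaluate f.
f(-1.0, -1.0) = -12.0


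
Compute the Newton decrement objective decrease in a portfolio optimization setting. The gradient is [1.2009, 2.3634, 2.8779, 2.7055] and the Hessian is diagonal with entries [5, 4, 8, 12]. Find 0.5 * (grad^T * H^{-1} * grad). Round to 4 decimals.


Step 1: H is diagonal, so H^(-1) * g = [0.2402, 0.5909, 0.3597, 0.2255].
Step 2: g^T H^(-1) g = sum_i g_i^2 / H_ii
  = (1.2009)^2/5 + (2.3634)^2/4 + (2.8779)^2/8 + (2.7055)^2/12
  = 0.2884 + 1.3964 + 1.0353 + 0.61 = 3.3301
Step 3: Objective decrease = 0.5 * g^T H^(-1) g = 1.6651


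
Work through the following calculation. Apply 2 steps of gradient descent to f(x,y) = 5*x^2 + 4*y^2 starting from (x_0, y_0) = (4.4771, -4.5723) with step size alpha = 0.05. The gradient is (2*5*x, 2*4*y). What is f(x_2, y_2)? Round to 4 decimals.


Gradient descent on f(x,y) = 5*x^2 + 4*y^2.
Starting point: (4.4771, -4.5723), alpha = 0.05
Step 1: grad_x = 2*5*4.4771 = 44.771, grad_y = 2*4*-4.5723 = -36.5784
  x_1 = 4.4771 - 0.05*44.771 = 2.2386
  y_1 = -4.5723 - 0.05*-36.5784 = -2.7434
Step 2: grad_x = 2*5*2.2386 = 22.3855, grad_y = 2*4*-2.7434 = -21.947
  x_2 = 2.2386 - 0.05*22.3855 = 1.1193
  y_2 = -2.7434 - 0.05*-21.947 = -1.646
f(1.1193, -1.646) = 5*1.1193^2 + 4*(-1.646)^2 = 17.1015


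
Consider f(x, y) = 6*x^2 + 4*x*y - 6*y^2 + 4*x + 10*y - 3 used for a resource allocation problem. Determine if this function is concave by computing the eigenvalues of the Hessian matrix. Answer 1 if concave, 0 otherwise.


The Hessian of f(x,y) = 6*x^2 + 4*x*y - 6*y^2 + 4*x + 10*y - 3 is:
H = [[12, 4], [4, -12]]
Trace = 12 - 12 = 0
Determinant = 12*-12 - (4)^2 = -160
Discriminant = (0)^2 - 4*-160 = 640.0
Eigenvalues: lambda_1 = -12.6491, lambda_2 = 12.6491
The function is not concave.

0


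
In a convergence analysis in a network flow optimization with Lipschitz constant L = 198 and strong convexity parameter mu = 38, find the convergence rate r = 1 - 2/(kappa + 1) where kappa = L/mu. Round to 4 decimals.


Step 1: Compute the condition number.
kappa = L/mu = 198/38 = 5.2105
Step 2: Compute the convergence rate.
r = 1 - 2/(kappa + 1) = 1 - 2*mu/(L + mu) = (L - mu)/(L + mu) = 160/236 = 0.678


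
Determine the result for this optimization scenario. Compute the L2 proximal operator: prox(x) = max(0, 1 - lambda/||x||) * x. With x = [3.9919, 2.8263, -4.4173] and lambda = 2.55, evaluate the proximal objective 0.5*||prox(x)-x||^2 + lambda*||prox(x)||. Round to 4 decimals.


Step 1: Compute ||x||.
||x|| = 6.5906
Step 2: Compute scaling factor.
scale = max(0, 1 - 2.55/6.5906) = 0.6131
Step 3: prox(x) = [2.4474, 1.7328, -2.7082]
||prox(x)|| = 4.0406
Step 4: Proximal objective.
0.5*||prox-x||^2 = 3.2513
lambda*||prox|| = 10.3035
Total = 13.5547


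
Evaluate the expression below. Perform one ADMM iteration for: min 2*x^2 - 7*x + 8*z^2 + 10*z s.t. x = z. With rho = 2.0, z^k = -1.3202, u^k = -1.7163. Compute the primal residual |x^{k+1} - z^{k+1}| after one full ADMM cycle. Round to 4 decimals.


ADMM iteration with rho = 2.0, z^k = -1.3202, u^k = -1.7163
Step 1: x-update.
Minimize 2*x^2 - 7*x + (2.0/2)*(x + 1.3202 - 1.7163)^2
FOC: (2*2 + 2.0)*x = 7 + 2.0*(-1.3202 + 1.7163)
x^{k+1} = 1.2987
Step 2: z-update.
Minimize 8*z^2 + 10*z + (2.0/2)*(1.2987 - z - 1.7163)^2
FOC: (2*8 + 2.0)*z = -10 + 2.0*(1.2987 - 1.7163)
z^{k+1} = -0.602
Step 3: u-update.
u^{k+1} = -1.7163 + 1.2987 + 0.602 = 0.1844
Step 4: Primal residual = |1.2987 + 0.602| = 1.9007


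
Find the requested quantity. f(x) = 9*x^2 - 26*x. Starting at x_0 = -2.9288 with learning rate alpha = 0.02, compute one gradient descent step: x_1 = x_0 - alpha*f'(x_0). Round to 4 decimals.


We compute the gradient at x_0 and apply the update.
f'(x) = 18*x - 26
f'(-2.9288) = 18*-2.9288 - 26 = -78.7184
x_1 = -2.9288 - 0.02*-78.7184 = -1.3544


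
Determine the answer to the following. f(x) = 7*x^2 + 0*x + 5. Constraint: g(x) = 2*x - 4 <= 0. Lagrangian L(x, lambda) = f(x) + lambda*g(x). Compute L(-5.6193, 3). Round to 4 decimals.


Step 1: Evaluate f(x).
f(-5.6193) = 7*(-5.6193)^2 + 0*(-5.6193) + 5 = 226.0357
Step 2: Evaluate g(x).
g(-5.6193) = 2*-5.6193 - 4 = -15.2386
Step 3: Compute Lagrangian.
L = 226.0357 + 3*-15.2386 = 180.3199


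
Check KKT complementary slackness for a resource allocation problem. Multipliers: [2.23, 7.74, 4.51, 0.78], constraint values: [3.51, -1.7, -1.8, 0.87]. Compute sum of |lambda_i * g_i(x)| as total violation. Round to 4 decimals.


KKT complementary slackness check:
lambda_1 * g_1 = 2.23 * 3.51 = 7.8273
lambda_2 * g_2 = 7.74 * -1.7 = -13.158
lambda_3 * g_3 = 4.51 * -1.8 = -8.118
lambda_4 * g_4 = 0.78 * 0.87 = 0.6786
Total violation = 7.8273 + 13.158 + 8.118 + 0.6786 = 29.7819


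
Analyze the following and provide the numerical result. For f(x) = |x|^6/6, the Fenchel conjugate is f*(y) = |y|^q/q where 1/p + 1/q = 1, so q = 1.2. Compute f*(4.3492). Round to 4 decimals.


The conjugate exponent q satisfies 1/p + 1/q = 1.
p = 6, so q = 6/(6 - 1) = 1.2
|y|^q = 4.3492^1.2 = 5.8357
f*(4.3492) = 5.8357 / 1.2 = 4.8631


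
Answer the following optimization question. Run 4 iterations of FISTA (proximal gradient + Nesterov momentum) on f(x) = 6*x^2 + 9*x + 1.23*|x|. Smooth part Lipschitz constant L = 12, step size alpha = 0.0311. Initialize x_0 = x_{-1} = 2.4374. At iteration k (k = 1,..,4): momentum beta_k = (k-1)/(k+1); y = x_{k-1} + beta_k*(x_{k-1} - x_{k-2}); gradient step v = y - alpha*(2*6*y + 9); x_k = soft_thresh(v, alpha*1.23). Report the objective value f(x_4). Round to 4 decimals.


FISTA on f(x) = 6*x^2 + 9*x + 1.23*|x|
L = 12, alpha = 0.0311
Iteration 1: beta = 0.0, y = 2.4374 + 0.0*(2.4374 - 2.4374) = 2.4374
  grad(y) = 38.2488, v = y - alpha*grad = 1.2479
  prox(v) = soft_thresh(1.2479, 0.0383) = 1.2096
Iteration 2: beta = 0.3333, y = 1.2096 + 0.3333*(1.2096 - 2.4374) = 0.8003
  grad(y) = 18.6041, v = y - alpha*grad = 0.2218
  prox(v) = soft_thresh(0.2218, 0.0383) = 0.1835
Iteration 3: beta = 0.5, y = 0.1835 + 0.5*(0.1835 - 1.2096) = -0.3295
  grad(y) = 5.0454, v = y - alpha*grad = -0.4865
  prox(v) = soft_thresh(-0.4865, 0.0383) = -0.4482
Iteration 4: beta = 0.6, y = -0.4482 + 0.6*(-0.4482 - 0.1835) = -0.8272
  grad(y) = -0.9268, v = y - alpha*grad = -0.7984
  prox(v) = soft_thresh(-0.7984, 0.0383) = -0.7602
f(x_4) = 6*(-0.7602)^2 + 9*(-0.7602) + 1.23*|-0.7602| = -2.4394


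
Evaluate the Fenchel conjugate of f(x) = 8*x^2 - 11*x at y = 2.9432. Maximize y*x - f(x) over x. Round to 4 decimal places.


f*(y) = sup_x {y*x - a*x^2 - b*x} = sup_x {(y-b)*x - a*x^2}
FOC: (y - b) - 2a*x = 0 => x* = (y - b)/(2a)
x* = (2.9432 + 11)/(2*8) = 0.8715
f*(2.9432) = (y-b)^2/(4a) = (2.9432 + 11)^2/(4*8)
= 194.4128/32 = 6.0754


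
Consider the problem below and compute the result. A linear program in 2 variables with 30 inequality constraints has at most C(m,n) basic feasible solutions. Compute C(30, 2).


Each vertex corresponds to some choice of n active constraints out of m, so the number of vertices is at most C(m, n) = m! / (n!(m-n)!).
m = 30, n = 2
Numerator: 30 * 29
Denominator: 2! = 2
C(30, 2) = 435


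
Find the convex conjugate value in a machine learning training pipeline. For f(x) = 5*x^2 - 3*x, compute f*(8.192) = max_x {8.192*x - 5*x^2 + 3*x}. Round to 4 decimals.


f*(y) = sup_x {y*x - a*x^2 - b*x} = sup_x {(y-b)*x - a*x^2}
FOC: (y - b) - 2a*x = 0 => x* = (y - b)/(2a)
x* = (8.192 + 3)/(2*5) = 1.1192
f*(8.192) = (y-b)^2/(4a) = (8.192 + 3)^2/(4*5)
= 125.2609/20 = 6.263


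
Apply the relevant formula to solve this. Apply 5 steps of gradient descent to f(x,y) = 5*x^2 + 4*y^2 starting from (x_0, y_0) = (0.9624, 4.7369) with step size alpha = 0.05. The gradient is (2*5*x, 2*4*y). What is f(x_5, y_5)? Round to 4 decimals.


Gradient descent on f(x,y) = 5*x^2 + 4*y^2.
Starting point: (0.9624, 4.7369), alpha = 0.05
Step 1: grad_x = 2*5*0.9624 = 9.624, grad_y = 2*4*4.7369 = 37.8952
  x_1 = 0.9624 - 0.05*9.624 = 0.4812
  y_1 = 4.7369 - 0.05*37.8952 = 2.8421
Step 2: grad_x = 2*5*0.4812 = 4.812, grad_y = 2*4*2.8421 = 22.7371
  x_2 = 0.4812 - 0.05*4.812 = 0.2406
  y_2 = 2.8421 - 0.05*22.7371 = 1.7053
Step 3: grad_x = 2*5*0.2406 = 2.406, grad_y = 2*4*1.7053 = 13.6423
  x_3 = 0.2406 - 0.05*2.406 = 0.1203
  y_3 = 1.7053 - 0.05*13.6423 = 1.0232
Step 4: grad_x = 2*5*0.1203 = 1.203, grad_y = 2*4*1.0232 = 8.1854
  x_4 = 0.1203 - 0.05*1.203 = 0.0602
  y_4 = 1.0232 - 0.05*8.1854 = 0.6139
Step 5: grad_x = 2*5*0.0602 = 0.6015, grad_y = 2*4*0.6139 = 4.9112
  x_5 = 0.0602 - 0.05*0.6015 = 0.0301
  y_5 = 0.6139 - 0.05*4.9112 = 0.3683
f(0.0301, 0.3683) = 5*0.0301^2 + 4*0.3683^2 = 0.5472


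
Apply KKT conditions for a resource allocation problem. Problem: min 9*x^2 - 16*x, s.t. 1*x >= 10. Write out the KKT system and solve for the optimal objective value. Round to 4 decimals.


Step 1: Try lambda = 0 (constraint inactive).
x_unc = 16/(2*9) = 0.8889
Check: 1*0.8889 = 0.8889 < 10 -- violated!
Step 2: Constraint must be active: 1*x = 10
x* = 10/1 = 10.0
lambda = (2*9*10.0 - 16)/1 = 164.0
Step 3: Compute optimal value.
f(x*) = 9*10.0^2 - 16*10.0 = 740.0


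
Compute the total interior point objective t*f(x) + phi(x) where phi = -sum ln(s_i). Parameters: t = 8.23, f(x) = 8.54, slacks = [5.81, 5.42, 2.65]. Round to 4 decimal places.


Step 1: Compute log-barrier.
ln values: [1.7596, 1.6901, 0.9746]
phi = -(1.7596 + 1.6901 + 0.9746) = -4.4242
Step 2: Compute augmented objective.
t*f(x) = 8.23*8.54 = 70.2842
Total = 70.2842 - 4.4242 = 65.86


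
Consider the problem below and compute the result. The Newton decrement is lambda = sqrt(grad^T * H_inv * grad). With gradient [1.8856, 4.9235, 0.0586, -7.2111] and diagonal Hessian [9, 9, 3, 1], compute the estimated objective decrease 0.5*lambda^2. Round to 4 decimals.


Step 1: H is diagonal, so H^(-1) * g = [0.2095, 0.5471, 0.0195, -7.2111].
Step 2: g^T H^(-1) g = sum_i g_i^2 / H_ii
  = (1.8856)^2/9 + (4.9235)^2/9 + (0.0586)^2/3 + (-7.2111)^2/1
  = 0.3951 + 2.6934 + 0.0011 + 52.0 = 55.0896
Step 3: Objective decrease = 0.5 * g^T H^(-1) g = 27.5448


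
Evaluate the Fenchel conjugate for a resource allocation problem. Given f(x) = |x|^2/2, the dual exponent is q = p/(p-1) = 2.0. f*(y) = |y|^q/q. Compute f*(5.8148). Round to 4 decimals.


The conjugate exponent q satisfies 1/p + 1/q = 1.
p = 2, so q = 2/(2 - 1) = 2.0
|y|^q = 5.8148^2.0 = 33.8119
f*(5.8148) = 33.8119 / 2.0 = 16.9059


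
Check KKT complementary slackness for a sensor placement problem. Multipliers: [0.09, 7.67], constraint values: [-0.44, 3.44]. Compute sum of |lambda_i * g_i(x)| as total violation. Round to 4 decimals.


KKT complementary slackness check:
lambda_1 * g_1 = 0.09 * -0.44 = -0.0396
lambda_2 * g_2 = 7.67 * 3.44 = 26.3848
Total violation = 0.0396 + 26.3848 = 26.4244


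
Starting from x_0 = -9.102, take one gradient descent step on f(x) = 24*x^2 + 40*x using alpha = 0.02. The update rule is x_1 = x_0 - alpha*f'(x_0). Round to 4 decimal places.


We compute the gradient at x_0 and apply the update.
f'(x) = 48*x + 40
f'(-9.102) = 48*-9.102 + 40 = -396.896
x_1 = -9.102 - 0.02*-396.896 = -1.1641


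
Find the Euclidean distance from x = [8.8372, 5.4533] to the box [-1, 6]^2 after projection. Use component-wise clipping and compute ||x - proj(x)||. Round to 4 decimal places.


Project each component onto [-1, 6].
clip(8.8372) = 6.0, clip(5.4533) = 5.4533
Projection = [6.0, 5.4533]
Squared diffs: [8.0497, 0.0]
Distance = sqrt(8.0497) = 2.8372


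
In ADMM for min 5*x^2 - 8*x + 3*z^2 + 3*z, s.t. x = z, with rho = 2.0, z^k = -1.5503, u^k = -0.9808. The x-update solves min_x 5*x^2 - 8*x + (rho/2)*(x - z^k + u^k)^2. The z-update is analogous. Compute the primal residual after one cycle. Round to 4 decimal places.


ADMM iteration with rho = 2.0, z^k = -1.5503, u^k = -0.9808
Step 1: x-update.
Minimize 5*x^2 - 8*x + (2.0/2)*(x + 1.5503 - 0.9808)^2
FOC: (2*5 + 2.0)*x = 8 + 2.0*(-1.5503 + 0.9808)
x^{k+1} = 0.5718
Step 2: z-update.
Minimize 3*z^2 + 3*z + (2.0/2)*(0.5718 - z - 0.9808)^2
FOC: (2*3 + 2.0)*z = -3 + 2.0*(0.5718 - 0.9808)
z^{k+1} = -0.4773
Step 3: u-update.
u^{k+1} = -0.9808 + 0.5718 + 0.4773 = 0.0682
Step 4: Primal residual = |0.5718 + 0.4773| = 1.049


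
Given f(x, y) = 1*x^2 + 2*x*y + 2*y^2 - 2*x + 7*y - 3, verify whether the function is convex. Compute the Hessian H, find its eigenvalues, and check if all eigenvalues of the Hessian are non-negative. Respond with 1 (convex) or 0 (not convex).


The Hessian of f(x,y) = 1*x^2 + 2*x*y + 2*y^2 - 2*x + 7*y - 3 is:
H = [[2, 2], [2, 4]]
Trace = 2 + 4 = 6
Determinant = 2*4 - (2)^2 = 4
Discriminant = (6)^2 - 4*4 = 20.0
Eigenvalues: lambda_1 = 0.7639, lambda_2 = 5.2361
The function is convex.

1


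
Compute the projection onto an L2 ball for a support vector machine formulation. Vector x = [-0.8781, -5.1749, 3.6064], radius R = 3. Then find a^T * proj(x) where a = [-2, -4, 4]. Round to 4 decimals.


Step 1: Compute ||x|| (intermediates to 6 decimals).
||x|| = sqrt((-0.8781)^2 + (-5.1749)^2 + 3.6064^2) = 6.36842
Step 2: Project.
Since ||x|| > R, scale = R/||x|| = 3/6.36842 = 0.471074, proj(x) = scale * x
proj(x) = [-0.41365, -2.437761, 1.698881]
Step 3: Dot product.
a^T * proj(x) = -2*(-0.41365) - 4*(-2.437761) + 4*1.698881 = 17.3739


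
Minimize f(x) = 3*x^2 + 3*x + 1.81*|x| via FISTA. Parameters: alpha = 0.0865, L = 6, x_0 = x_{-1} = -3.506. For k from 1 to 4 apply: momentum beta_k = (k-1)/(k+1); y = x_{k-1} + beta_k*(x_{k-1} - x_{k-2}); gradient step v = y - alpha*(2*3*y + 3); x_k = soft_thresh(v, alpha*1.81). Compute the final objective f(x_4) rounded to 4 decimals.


FISTA on f(x) = 3*x^2 + 3*x + 1.81*|x|
L = 6, alpha = 0.0865
Iteration 1: beta = 0.0, y = -3.506 + 0.0*(-3.506 + 3.506) = -3.506
  grad(y) = -18.036, v = y - alpha*grad = -1.9459
  prox(v) = soft_thresh(-1.9459, 0.1566) = -1.7893
Iteration 2: beta = 0.3333, y = -1.7893 + 0.3333*(-1.7893 + 3.506) = -1.2171
  grad(y) = -4.3026, v = y - alpha*grad = -0.8449
  prox(v) = soft_thresh(-0.8449, 0.1566) = -0.6884
Iteration 3: beta = 0.5, y = -0.6884 + 0.5*(-0.6884 + 1.7893) = -0.1379
  grad(y) = 2.1727, v = y - alpha*grad = -0.3258
  prox(v) = soft_thresh(-0.3258, 0.1566) = -0.1693
Iteration 4: beta = 0.6, y = -0.1693 + 0.6*(-0.1693 + 0.6884) = 0.1422
  grad(y) = 3.8533, v = y - alpha*grad = -0.1911
  prox(v) = soft_thresh(-0.1911, 0.1566) = -0.0345
f(x_4) = 3*(-0.0345)^2 + 3*(-0.0345) + 1.81*|-0.0345| = -0.0375
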